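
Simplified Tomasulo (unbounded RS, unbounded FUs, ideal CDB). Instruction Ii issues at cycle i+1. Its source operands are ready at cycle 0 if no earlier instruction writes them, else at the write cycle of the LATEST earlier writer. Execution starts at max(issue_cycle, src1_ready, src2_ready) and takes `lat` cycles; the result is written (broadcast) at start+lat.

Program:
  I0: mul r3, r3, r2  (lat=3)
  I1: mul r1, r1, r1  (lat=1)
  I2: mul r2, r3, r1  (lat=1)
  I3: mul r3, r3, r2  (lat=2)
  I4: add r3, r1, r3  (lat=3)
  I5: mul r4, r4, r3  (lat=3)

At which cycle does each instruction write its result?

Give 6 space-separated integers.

Answer: 4 3 5 7 10 13

Derivation:
I0 mul r3: issue@1 deps=(None,None) exec_start@1 write@4
I1 mul r1: issue@2 deps=(None,None) exec_start@2 write@3
I2 mul r2: issue@3 deps=(0,1) exec_start@4 write@5
I3 mul r3: issue@4 deps=(0,2) exec_start@5 write@7
I4 add r3: issue@5 deps=(1,3) exec_start@7 write@10
I5 mul r4: issue@6 deps=(None,4) exec_start@10 write@13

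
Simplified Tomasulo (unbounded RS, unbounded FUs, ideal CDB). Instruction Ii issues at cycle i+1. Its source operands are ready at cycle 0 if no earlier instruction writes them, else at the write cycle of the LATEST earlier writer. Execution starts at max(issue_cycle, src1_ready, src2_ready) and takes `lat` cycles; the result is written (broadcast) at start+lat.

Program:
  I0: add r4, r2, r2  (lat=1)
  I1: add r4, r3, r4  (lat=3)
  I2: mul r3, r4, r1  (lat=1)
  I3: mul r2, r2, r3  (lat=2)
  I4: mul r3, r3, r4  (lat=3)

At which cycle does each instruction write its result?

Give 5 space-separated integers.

Answer: 2 5 6 8 9

Derivation:
I0 add r4: issue@1 deps=(None,None) exec_start@1 write@2
I1 add r4: issue@2 deps=(None,0) exec_start@2 write@5
I2 mul r3: issue@3 deps=(1,None) exec_start@5 write@6
I3 mul r2: issue@4 deps=(None,2) exec_start@6 write@8
I4 mul r3: issue@5 deps=(2,1) exec_start@6 write@9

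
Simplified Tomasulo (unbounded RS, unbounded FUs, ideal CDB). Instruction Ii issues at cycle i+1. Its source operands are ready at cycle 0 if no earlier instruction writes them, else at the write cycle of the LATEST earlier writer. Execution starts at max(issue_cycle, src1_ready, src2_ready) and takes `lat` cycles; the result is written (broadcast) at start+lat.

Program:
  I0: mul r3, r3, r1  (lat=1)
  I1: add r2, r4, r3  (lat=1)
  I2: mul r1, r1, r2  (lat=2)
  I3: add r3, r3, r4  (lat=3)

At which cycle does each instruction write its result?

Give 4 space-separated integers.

I0 mul r3: issue@1 deps=(None,None) exec_start@1 write@2
I1 add r2: issue@2 deps=(None,0) exec_start@2 write@3
I2 mul r1: issue@3 deps=(None,1) exec_start@3 write@5
I3 add r3: issue@4 deps=(0,None) exec_start@4 write@7

Answer: 2 3 5 7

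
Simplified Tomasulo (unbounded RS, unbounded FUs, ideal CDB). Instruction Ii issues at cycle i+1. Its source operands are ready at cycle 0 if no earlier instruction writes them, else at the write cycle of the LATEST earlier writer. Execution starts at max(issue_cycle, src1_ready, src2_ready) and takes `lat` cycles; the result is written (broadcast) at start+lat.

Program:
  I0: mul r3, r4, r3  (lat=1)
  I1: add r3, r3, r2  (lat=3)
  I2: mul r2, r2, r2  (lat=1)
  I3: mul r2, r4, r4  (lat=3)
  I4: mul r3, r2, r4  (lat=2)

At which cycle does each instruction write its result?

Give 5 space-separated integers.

I0 mul r3: issue@1 deps=(None,None) exec_start@1 write@2
I1 add r3: issue@2 deps=(0,None) exec_start@2 write@5
I2 mul r2: issue@3 deps=(None,None) exec_start@3 write@4
I3 mul r2: issue@4 deps=(None,None) exec_start@4 write@7
I4 mul r3: issue@5 deps=(3,None) exec_start@7 write@9

Answer: 2 5 4 7 9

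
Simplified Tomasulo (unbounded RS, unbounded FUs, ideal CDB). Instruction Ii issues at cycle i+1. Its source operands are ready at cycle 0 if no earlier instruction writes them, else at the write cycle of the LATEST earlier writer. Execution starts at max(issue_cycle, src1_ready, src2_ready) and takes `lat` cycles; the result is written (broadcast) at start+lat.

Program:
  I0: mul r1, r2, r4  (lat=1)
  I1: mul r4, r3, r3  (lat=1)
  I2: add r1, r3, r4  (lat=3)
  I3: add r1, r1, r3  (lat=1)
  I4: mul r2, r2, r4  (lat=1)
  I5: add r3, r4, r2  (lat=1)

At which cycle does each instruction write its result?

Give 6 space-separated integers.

Answer: 2 3 6 7 6 7

Derivation:
I0 mul r1: issue@1 deps=(None,None) exec_start@1 write@2
I1 mul r4: issue@2 deps=(None,None) exec_start@2 write@3
I2 add r1: issue@3 deps=(None,1) exec_start@3 write@6
I3 add r1: issue@4 deps=(2,None) exec_start@6 write@7
I4 mul r2: issue@5 deps=(None,1) exec_start@5 write@6
I5 add r3: issue@6 deps=(1,4) exec_start@6 write@7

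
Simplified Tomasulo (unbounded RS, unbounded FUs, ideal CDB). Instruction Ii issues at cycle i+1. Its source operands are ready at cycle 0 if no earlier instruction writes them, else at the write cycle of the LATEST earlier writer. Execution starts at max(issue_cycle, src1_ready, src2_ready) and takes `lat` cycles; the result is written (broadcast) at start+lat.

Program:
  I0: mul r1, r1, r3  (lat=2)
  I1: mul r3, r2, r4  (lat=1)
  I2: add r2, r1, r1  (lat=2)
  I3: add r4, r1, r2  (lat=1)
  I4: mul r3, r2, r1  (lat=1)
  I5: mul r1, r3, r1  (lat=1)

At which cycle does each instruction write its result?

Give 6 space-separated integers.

Answer: 3 3 5 6 6 7

Derivation:
I0 mul r1: issue@1 deps=(None,None) exec_start@1 write@3
I1 mul r3: issue@2 deps=(None,None) exec_start@2 write@3
I2 add r2: issue@3 deps=(0,0) exec_start@3 write@5
I3 add r4: issue@4 deps=(0,2) exec_start@5 write@6
I4 mul r3: issue@5 deps=(2,0) exec_start@5 write@6
I5 mul r1: issue@6 deps=(4,0) exec_start@6 write@7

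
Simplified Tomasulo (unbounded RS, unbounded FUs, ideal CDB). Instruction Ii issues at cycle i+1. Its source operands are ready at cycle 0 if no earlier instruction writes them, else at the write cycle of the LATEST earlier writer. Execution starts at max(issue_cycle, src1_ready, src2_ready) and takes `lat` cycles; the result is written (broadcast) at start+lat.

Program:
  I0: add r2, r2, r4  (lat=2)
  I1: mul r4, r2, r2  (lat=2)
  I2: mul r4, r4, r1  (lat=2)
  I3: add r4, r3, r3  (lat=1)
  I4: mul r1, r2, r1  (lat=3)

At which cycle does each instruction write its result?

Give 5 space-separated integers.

Answer: 3 5 7 5 8

Derivation:
I0 add r2: issue@1 deps=(None,None) exec_start@1 write@3
I1 mul r4: issue@2 deps=(0,0) exec_start@3 write@5
I2 mul r4: issue@3 deps=(1,None) exec_start@5 write@7
I3 add r4: issue@4 deps=(None,None) exec_start@4 write@5
I4 mul r1: issue@5 deps=(0,None) exec_start@5 write@8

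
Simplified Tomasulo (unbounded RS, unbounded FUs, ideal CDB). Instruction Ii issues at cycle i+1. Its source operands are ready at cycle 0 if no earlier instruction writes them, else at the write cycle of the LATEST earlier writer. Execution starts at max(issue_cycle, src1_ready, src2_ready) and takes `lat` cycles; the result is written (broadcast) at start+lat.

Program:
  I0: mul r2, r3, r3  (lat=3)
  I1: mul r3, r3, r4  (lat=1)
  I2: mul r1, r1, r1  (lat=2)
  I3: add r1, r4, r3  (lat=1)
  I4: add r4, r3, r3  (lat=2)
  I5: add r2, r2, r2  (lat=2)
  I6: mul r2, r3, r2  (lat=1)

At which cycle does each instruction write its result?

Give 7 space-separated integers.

Answer: 4 3 5 5 7 8 9

Derivation:
I0 mul r2: issue@1 deps=(None,None) exec_start@1 write@4
I1 mul r3: issue@2 deps=(None,None) exec_start@2 write@3
I2 mul r1: issue@3 deps=(None,None) exec_start@3 write@5
I3 add r1: issue@4 deps=(None,1) exec_start@4 write@5
I4 add r4: issue@5 deps=(1,1) exec_start@5 write@7
I5 add r2: issue@6 deps=(0,0) exec_start@6 write@8
I6 mul r2: issue@7 deps=(1,5) exec_start@8 write@9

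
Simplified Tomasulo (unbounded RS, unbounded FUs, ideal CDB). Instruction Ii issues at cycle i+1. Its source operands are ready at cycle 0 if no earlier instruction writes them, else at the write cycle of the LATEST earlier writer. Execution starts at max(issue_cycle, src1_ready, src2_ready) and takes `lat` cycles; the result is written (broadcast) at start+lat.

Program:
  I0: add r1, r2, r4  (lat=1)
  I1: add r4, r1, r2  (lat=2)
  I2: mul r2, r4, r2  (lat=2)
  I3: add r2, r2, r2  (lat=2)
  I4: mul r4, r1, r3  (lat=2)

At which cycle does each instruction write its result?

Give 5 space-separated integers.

Answer: 2 4 6 8 7

Derivation:
I0 add r1: issue@1 deps=(None,None) exec_start@1 write@2
I1 add r4: issue@2 deps=(0,None) exec_start@2 write@4
I2 mul r2: issue@3 deps=(1,None) exec_start@4 write@6
I3 add r2: issue@4 deps=(2,2) exec_start@6 write@8
I4 mul r4: issue@5 deps=(0,None) exec_start@5 write@7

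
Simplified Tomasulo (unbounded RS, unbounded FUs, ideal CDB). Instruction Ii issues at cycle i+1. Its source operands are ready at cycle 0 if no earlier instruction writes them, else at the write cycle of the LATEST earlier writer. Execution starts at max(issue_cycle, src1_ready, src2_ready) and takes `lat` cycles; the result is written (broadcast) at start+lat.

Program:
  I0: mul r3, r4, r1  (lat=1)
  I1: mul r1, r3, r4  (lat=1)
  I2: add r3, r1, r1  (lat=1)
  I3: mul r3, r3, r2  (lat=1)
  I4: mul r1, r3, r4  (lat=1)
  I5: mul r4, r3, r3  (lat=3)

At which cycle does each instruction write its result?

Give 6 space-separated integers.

Answer: 2 3 4 5 6 9

Derivation:
I0 mul r3: issue@1 deps=(None,None) exec_start@1 write@2
I1 mul r1: issue@2 deps=(0,None) exec_start@2 write@3
I2 add r3: issue@3 deps=(1,1) exec_start@3 write@4
I3 mul r3: issue@4 deps=(2,None) exec_start@4 write@5
I4 mul r1: issue@5 deps=(3,None) exec_start@5 write@6
I5 mul r4: issue@6 deps=(3,3) exec_start@6 write@9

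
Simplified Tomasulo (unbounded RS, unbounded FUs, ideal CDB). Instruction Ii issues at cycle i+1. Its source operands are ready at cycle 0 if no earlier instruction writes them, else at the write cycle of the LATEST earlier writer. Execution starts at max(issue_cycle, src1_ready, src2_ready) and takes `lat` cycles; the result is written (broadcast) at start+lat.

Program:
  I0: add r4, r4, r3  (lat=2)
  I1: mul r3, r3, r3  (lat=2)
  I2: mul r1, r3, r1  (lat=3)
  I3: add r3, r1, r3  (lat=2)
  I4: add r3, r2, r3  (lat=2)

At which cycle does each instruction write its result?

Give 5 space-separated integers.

Answer: 3 4 7 9 11

Derivation:
I0 add r4: issue@1 deps=(None,None) exec_start@1 write@3
I1 mul r3: issue@2 deps=(None,None) exec_start@2 write@4
I2 mul r1: issue@3 deps=(1,None) exec_start@4 write@7
I3 add r3: issue@4 deps=(2,1) exec_start@7 write@9
I4 add r3: issue@5 deps=(None,3) exec_start@9 write@11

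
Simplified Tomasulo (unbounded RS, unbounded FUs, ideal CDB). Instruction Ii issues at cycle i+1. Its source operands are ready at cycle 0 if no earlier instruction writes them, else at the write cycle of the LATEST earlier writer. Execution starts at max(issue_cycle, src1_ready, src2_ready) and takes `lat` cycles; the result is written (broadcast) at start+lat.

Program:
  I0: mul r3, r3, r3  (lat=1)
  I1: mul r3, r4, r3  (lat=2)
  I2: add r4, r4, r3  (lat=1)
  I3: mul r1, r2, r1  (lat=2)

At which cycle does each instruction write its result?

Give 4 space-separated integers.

Answer: 2 4 5 6

Derivation:
I0 mul r3: issue@1 deps=(None,None) exec_start@1 write@2
I1 mul r3: issue@2 deps=(None,0) exec_start@2 write@4
I2 add r4: issue@3 deps=(None,1) exec_start@4 write@5
I3 mul r1: issue@4 deps=(None,None) exec_start@4 write@6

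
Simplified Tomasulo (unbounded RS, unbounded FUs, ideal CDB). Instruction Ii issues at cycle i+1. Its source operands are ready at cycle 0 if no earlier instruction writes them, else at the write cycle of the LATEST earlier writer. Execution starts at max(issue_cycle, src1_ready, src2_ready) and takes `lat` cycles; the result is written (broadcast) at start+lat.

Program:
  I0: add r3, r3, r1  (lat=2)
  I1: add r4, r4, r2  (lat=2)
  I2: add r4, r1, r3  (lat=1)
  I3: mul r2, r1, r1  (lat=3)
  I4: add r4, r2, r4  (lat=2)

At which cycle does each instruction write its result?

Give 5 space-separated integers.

I0 add r3: issue@1 deps=(None,None) exec_start@1 write@3
I1 add r4: issue@2 deps=(None,None) exec_start@2 write@4
I2 add r4: issue@3 deps=(None,0) exec_start@3 write@4
I3 mul r2: issue@4 deps=(None,None) exec_start@4 write@7
I4 add r4: issue@5 deps=(3,2) exec_start@7 write@9

Answer: 3 4 4 7 9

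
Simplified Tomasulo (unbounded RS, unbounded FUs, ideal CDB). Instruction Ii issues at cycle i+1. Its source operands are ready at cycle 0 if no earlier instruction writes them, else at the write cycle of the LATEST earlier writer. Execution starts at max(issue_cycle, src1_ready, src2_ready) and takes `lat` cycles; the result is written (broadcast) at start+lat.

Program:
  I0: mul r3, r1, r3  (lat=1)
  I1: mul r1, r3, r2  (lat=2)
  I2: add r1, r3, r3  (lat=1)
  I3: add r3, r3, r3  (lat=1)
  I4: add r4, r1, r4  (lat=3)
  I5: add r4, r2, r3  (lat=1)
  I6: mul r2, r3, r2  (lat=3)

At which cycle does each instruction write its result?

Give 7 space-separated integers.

I0 mul r3: issue@1 deps=(None,None) exec_start@1 write@2
I1 mul r1: issue@2 deps=(0,None) exec_start@2 write@4
I2 add r1: issue@3 deps=(0,0) exec_start@3 write@4
I3 add r3: issue@4 deps=(0,0) exec_start@4 write@5
I4 add r4: issue@5 deps=(2,None) exec_start@5 write@8
I5 add r4: issue@6 deps=(None,3) exec_start@6 write@7
I6 mul r2: issue@7 deps=(3,None) exec_start@7 write@10

Answer: 2 4 4 5 8 7 10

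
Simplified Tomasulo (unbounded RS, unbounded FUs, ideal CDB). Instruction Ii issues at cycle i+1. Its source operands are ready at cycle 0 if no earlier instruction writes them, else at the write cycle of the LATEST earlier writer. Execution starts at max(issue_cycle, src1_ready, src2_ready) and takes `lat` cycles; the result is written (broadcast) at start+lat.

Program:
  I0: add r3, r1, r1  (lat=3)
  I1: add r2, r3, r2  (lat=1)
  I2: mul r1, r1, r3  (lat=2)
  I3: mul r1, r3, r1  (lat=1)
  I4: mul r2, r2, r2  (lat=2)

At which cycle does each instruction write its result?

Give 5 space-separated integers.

I0 add r3: issue@1 deps=(None,None) exec_start@1 write@4
I1 add r2: issue@2 deps=(0,None) exec_start@4 write@5
I2 mul r1: issue@3 deps=(None,0) exec_start@4 write@6
I3 mul r1: issue@4 deps=(0,2) exec_start@6 write@7
I4 mul r2: issue@5 deps=(1,1) exec_start@5 write@7

Answer: 4 5 6 7 7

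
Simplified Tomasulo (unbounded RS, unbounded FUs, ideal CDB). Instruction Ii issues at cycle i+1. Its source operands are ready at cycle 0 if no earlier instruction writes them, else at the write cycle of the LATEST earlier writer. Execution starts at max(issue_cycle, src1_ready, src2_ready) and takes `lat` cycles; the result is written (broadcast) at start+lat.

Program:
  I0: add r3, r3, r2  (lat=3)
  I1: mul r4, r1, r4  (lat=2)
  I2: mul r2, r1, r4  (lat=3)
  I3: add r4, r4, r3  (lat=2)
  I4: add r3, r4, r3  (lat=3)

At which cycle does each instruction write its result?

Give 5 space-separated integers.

Answer: 4 4 7 6 9

Derivation:
I0 add r3: issue@1 deps=(None,None) exec_start@1 write@4
I1 mul r4: issue@2 deps=(None,None) exec_start@2 write@4
I2 mul r2: issue@3 deps=(None,1) exec_start@4 write@7
I3 add r4: issue@4 deps=(1,0) exec_start@4 write@6
I4 add r3: issue@5 deps=(3,0) exec_start@6 write@9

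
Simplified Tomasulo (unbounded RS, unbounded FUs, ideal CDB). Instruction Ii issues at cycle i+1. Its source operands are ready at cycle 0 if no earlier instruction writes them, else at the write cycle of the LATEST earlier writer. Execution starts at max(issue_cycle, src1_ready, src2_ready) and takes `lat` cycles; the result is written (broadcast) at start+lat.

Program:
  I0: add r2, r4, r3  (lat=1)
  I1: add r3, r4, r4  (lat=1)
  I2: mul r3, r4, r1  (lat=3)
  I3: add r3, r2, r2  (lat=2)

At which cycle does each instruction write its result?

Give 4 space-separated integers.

I0 add r2: issue@1 deps=(None,None) exec_start@1 write@2
I1 add r3: issue@2 deps=(None,None) exec_start@2 write@3
I2 mul r3: issue@3 deps=(None,None) exec_start@3 write@6
I3 add r3: issue@4 deps=(0,0) exec_start@4 write@6

Answer: 2 3 6 6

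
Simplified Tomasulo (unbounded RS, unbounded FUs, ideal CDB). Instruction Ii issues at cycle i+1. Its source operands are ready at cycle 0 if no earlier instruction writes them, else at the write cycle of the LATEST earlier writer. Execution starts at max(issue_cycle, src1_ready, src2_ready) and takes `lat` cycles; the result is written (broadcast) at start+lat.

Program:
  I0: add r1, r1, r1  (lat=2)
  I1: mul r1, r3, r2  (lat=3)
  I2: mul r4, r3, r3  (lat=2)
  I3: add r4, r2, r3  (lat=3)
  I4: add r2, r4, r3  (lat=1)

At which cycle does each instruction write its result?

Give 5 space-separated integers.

Answer: 3 5 5 7 8

Derivation:
I0 add r1: issue@1 deps=(None,None) exec_start@1 write@3
I1 mul r1: issue@2 deps=(None,None) exec_start@2 write@5
I2 mul r4: issue@3 deps=(None,None) exec_start@3 write@5
I3 add r4: issue@4 deps=(None,None) exec_start@4 write@7
I4 add r2: issue@5 deps=(3,None) exec_start@7 write@8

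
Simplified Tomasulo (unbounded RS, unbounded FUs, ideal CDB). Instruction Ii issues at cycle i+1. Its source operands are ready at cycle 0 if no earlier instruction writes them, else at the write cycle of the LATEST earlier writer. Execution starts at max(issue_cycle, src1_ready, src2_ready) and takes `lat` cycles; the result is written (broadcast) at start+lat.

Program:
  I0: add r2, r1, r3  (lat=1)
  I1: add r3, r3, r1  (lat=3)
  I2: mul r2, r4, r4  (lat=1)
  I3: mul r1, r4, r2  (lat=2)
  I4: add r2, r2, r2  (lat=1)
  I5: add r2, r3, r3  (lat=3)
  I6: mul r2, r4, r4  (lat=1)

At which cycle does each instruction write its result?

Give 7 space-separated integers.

Answer: 2 5 4 6 6 9 8

Derivation:
I0 add r2: issue@1 deps=(None,None) exec_start@1 write@2
I1 add r3: issue@2 deps=(None,None) exec_start@2 write@5
I2 mul r2: issue@3 deps=(None,None) exec_start@3 write@4
I3 mul r1: issue@4 deps=(None,2) exec_start@4 write@6
I4 add r2: issue@5 deps=(2,2) exec_start@5 write@6
I5 add r2: issue@6 deps=(1,1) exec_start@6 write@9
I6 mul r2: issue@7 deps=(None,None) exec_start@7 write@8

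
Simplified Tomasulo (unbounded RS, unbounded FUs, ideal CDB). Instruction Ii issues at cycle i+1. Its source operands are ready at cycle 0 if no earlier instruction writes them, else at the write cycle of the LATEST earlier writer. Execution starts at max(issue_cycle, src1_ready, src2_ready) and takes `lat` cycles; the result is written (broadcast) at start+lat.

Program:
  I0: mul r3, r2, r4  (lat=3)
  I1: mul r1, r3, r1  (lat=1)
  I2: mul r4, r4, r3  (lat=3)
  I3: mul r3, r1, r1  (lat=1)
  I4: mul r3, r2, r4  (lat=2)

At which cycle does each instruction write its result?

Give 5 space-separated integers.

I0 mul r3: issue@1 deps=(None,None) exec_start@1 write@4
I1 mul r1: issue@2 deps=(0,None) exec_start@4 write@5
I2 mul r4: issue@3 deps=(None,0) exec_start@4 write@7
I3 mul r3: issue@4 deps=(1,1) exec_start@5 write@6
I4 mul r3: issue@5 deps=(None,2) exec_start@7 write@9

Answer: 4 5 7 6 9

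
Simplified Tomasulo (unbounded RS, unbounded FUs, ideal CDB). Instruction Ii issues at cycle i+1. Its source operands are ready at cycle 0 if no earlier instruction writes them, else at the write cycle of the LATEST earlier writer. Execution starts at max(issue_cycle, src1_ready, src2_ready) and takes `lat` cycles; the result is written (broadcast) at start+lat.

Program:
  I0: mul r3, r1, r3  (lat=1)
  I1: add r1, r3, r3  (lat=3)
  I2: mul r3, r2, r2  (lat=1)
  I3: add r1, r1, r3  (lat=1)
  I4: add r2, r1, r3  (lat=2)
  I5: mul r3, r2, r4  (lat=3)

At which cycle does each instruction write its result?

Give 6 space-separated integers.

Answer: 2 5 4 6 8 11

Derivation:
I0 mul r3: issue@1 deps=(None,None) exec_start@1 write@2
I1 add r1: issue@2 deps=(0,0) exec_start@2 write@5
I2 mul r3: issue@3 deps=(None,None) exec_start@3 write@4
I3 add r1: issue@4 deps=(1,2) exec_start@5 write@6
I4 add r2: issue@5 deps=(3,2) exec_start@6 write@8
I5 mul r3: issue@6 deps=(4,None) exec_start@8 write@11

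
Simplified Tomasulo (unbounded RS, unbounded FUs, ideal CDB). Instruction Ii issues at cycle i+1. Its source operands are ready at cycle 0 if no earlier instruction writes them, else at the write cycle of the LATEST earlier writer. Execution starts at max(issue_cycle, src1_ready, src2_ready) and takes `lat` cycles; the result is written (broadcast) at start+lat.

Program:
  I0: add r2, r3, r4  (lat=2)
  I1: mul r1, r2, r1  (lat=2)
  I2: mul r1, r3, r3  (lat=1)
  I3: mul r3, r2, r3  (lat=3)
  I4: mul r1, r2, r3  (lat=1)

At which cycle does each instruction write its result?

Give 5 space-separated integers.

I0 add r2: issue@1 deps=(None,None) exec_start@1 write@3
I1 mul r1: issue@2 deps=(0,None) exec_start@3 write@5
I2 mul r1: issue@3 deps=(None,None) exec_start@3 write@4
I3 mul r3: issue@4 deps=(0,None) exec_start@4 write@7
I4 mul r1: issue@5 deps=(0,3) exec_start@7 write@8

Answer: 3 5 4 7 8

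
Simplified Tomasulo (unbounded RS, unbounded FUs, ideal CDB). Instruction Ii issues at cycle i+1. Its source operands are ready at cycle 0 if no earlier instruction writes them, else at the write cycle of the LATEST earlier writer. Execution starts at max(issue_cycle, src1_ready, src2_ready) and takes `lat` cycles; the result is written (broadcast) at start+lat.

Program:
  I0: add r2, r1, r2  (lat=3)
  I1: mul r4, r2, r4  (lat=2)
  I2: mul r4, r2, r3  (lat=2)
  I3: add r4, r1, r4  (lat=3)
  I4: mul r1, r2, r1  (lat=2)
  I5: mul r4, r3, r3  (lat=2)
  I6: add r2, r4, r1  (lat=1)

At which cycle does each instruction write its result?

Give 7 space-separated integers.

I0 add r2: issue@1 deps=(None,None) exec_start@1 write@4
I1 mul r4: issue@2 deps=(0,None) exec_start@4 write@6
I2 mul r4: issue@3 deps=(0,None) exec_start@4 write@6
I3 add r4: issue@4 deps=(None,2) exec_start@6 write@9
I4 mul r1: issue@5 deps=(0,None) exec_start@5 write@7
I5 mul r4: issue@6 deps=(None,None) exec_start@6 write@8
I6 add r2: issue@7 deps=(5,4) exec_start@8 write@9

Answer: 4 6 6 9 7 8 9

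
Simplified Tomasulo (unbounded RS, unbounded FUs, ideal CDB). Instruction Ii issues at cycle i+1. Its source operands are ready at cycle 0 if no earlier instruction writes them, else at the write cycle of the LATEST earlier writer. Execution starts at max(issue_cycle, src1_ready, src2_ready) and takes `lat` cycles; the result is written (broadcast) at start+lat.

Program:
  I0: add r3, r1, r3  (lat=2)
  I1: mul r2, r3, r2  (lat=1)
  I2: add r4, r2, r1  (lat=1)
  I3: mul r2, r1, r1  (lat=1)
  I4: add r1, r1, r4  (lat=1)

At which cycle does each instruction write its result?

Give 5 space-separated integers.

Answer: 3 4 5 5 6

Derivation:
I0 add r3: issue@1 deps=(None,None) exec_start@1 write@3
I1 mul r2: issue@2 deps=(0,None) exec_start@3 write@4
I2 add r4: issue@3 deps=(1,None) exec_start@4 write@5
I3 mul r2: issue@4 deps=(None,None) exec_start@4 write@5
I4 add r1: issue@5 deps=(None,2) exec_start@5 write@6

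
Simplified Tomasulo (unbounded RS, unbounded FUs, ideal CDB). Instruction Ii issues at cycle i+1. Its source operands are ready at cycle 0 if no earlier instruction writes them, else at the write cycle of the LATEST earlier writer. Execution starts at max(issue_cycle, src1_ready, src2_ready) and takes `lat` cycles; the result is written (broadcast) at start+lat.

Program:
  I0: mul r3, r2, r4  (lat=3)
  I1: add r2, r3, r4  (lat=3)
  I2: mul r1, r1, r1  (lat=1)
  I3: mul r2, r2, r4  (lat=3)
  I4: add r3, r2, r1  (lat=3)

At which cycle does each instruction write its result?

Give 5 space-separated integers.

Answer: 4 7 4 10 13

Derivation:
I0 mul r3: issue@1 deps=(None,None) exec_start@1 write@4
I1 add r2: issue@2 deps=(0,None) exec_start@4 write@7
I2 mul r1: issue@3 deps=(None,None) exec_start@3 write@4
I3 mul r2: issue@4 deps=(1,None) exec_start@7 write@10
I4 add r3: issue@5 deps=(3,2) exec_start@10 write@13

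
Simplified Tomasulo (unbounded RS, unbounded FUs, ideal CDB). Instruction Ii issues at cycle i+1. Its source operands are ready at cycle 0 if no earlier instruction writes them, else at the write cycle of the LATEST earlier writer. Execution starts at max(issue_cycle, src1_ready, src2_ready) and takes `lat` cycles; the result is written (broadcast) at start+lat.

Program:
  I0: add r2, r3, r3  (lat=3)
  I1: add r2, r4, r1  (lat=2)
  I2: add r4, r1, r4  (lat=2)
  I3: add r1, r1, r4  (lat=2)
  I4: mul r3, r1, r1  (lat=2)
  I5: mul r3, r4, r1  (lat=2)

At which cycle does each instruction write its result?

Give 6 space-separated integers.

I0 add r2: issue@1 deps=(None,None) exec_start@1 write@4
I1 add r2: issue@2 deps=(None,None) exec_start@2 write@4
I2 add r4: issue@3 deps=(None,None) exec_start@3 write@5
I3 add r1: issue@4 deps=(None,2) exec_start@5 write@7
I4 mul r3: issue@5 deps=(3,3) exec_start@7 write@9
I5 mul r3: issue@6 deps=(2,3) exec_start@7 write@9

Answer: 4 4 5 7 9 9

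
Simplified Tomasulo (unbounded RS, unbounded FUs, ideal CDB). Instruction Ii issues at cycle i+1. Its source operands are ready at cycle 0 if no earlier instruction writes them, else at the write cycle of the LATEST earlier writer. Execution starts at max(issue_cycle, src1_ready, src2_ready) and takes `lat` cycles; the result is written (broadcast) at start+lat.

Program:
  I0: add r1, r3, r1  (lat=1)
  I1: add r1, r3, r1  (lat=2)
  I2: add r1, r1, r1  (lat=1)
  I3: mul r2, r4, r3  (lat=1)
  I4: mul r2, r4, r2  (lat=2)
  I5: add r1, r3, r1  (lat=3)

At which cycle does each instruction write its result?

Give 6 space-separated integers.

I0 add r1: issue@1 deps=(None,None) exec_start@1 write@2
I1 add r1: issue@2 deps=(None,0) exec_start@2 write@4
I2 add r1: issue@3 deps=(1,1) exec_start@4 write@5
I3 mul r2: issue@4 deps=(None,None) exec_start@4 write@5
I4 mul r2: issue@5 deps=(None,3) exec_start@5 write@7
I5 add r1: issue@6 deps=(None,2) exec_start@6 write@9

Answer: 2 4 5 5 7 9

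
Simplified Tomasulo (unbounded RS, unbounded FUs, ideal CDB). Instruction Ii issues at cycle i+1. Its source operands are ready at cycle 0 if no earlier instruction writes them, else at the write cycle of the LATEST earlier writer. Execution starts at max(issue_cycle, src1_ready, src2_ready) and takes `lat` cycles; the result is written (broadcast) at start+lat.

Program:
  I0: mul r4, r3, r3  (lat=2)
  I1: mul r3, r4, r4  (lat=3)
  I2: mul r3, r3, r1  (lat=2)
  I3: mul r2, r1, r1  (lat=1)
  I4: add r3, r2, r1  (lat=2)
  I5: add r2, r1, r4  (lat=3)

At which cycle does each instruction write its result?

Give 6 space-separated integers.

I0 mul r4: issue@1 deps=(None,None) exec_start@1 write@3
I1 mul r3: issue@2 deps=(0,0) exec_start@3 write@6
I2 mul r3: issue@3 deps=(1,None) exec_start@6 write@8
I3 mul r2: issue@4 deps=(None,None) exec_start@4 write@5
I4 add r3: issue@5 deps=(3,None) exec_start@5 write@7
I5 add r2: issue@6 deps=(None,0) exec_start@6 write@9

Answer: 3 6 8 5 7 9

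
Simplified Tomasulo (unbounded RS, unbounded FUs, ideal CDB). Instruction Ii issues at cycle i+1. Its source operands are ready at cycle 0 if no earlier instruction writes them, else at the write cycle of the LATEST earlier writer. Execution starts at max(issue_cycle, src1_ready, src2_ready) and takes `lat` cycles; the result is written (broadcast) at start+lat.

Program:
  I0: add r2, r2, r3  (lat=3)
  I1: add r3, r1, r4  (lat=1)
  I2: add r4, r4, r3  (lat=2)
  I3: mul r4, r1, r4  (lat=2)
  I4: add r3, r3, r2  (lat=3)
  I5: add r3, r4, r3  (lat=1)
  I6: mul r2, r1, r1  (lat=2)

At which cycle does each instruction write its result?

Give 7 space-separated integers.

I0 add r2: issue@1 deps=(None,None) exec_start@1 write@4
I1 add r3: issue@2 deps=(None,None) exec_start@2 write@3
I2 add r4: issue@3 deps=(None,1) exec_start@3 write@5
I3 mul r4: issue@4 deps=(None,2) exec_start@5 write@7
I4 add r3: issue@5 deps=(1,0) exec_start@5 write@8
I5 add r3: issue@6 deps=(3,4) exec_start@8 write@9
I6 mul r2: issue@7 deps=(None,None) exec_start@7 write@9

Answer: 4 3 5 7 8 9 9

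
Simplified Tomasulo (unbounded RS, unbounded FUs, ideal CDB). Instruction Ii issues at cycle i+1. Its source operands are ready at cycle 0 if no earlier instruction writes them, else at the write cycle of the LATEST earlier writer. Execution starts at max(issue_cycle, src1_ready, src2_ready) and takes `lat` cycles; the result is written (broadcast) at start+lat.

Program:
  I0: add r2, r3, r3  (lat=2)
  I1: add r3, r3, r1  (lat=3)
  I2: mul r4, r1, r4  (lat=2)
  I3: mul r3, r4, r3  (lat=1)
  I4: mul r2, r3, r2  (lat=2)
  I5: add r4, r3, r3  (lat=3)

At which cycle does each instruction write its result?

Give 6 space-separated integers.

I0 add r2: issue@1 deps=(None,None) exec_start@1 write@3
I1 add r3: issue@2 deps=(None,None) exec_start@2 write@5
I2 mul r4: issue@3 deps=(None,None) exec_start@3 write@5
I3 mul r3: issue@4 deps=(2,1) exec_start@5 write@6
I4 mul r2: issue@5 deps=(3,0) exec_start@6 write@8
I5 add r4: issue@6 deps=(3,3) exec_start@6 write@9

Answer: 3 5 5 6 8 9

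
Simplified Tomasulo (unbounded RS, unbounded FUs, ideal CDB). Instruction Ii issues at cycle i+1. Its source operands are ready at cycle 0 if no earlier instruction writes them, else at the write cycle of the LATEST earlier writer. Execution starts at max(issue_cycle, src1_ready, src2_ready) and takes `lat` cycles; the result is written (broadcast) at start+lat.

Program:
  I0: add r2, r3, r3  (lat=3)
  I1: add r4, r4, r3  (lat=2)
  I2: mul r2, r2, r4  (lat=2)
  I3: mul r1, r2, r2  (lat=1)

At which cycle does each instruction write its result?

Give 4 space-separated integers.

Answer: 4 4 6 7

Derivation:
I0 add r2: issue@1 deps=(None,None) exec_start@1 write@4
I1 add r4: issue@2 deps=(None,None) exec_start@2 write@4
I2 mul r2: issue@3 deps=(0,1) exec_start@4 write@6
I3 mul r1: issue@4 deps=(2,2) exec_start@6 write@7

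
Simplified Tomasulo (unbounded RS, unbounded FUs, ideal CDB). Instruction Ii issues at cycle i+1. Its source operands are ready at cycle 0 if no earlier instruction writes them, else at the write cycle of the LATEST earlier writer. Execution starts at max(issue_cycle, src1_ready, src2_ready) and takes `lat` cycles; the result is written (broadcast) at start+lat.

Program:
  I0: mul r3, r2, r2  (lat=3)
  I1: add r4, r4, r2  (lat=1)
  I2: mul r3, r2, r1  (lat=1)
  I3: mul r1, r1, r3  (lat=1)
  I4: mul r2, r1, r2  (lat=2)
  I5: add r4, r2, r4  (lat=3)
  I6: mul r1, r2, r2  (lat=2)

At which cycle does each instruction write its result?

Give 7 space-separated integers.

I0 mul r3: issue@1 deps=(None,None) exec_start@1 write@4
I1 add r4: issue@2 deps=(None,None) exec_start@2 write@3
I2 mul r3: issue@3 deps=(None,None) exec_start@3 write@4
I3 mul r1: issue@4 deps=(None,2) exec_start@4 write@5
I4 mul r2: issue@5 deps=(3,None) exec_start@5 write@7
I5 add r4: issue@6 deps=(4,1) exec_start@7 write@10
I6 mul r1: issue@7 deps=(4,4) exec_start@7 write@9

Answer: 4 3 4 5 7 10 9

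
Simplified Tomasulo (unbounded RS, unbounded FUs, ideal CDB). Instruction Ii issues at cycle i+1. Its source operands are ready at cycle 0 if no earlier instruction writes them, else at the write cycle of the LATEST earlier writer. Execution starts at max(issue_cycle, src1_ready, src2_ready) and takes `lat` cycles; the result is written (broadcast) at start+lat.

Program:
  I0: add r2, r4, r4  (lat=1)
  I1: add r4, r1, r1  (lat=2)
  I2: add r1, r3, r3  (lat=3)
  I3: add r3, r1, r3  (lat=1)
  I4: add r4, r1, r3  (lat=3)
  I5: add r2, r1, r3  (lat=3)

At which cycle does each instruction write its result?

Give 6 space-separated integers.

I0 add r2: issue@1 deps=(None,None) exec_start@1 write@2
I1 add r4: issue@2 deps=(None,None) exec_start@2 write@4
I2 add r1: issue@3 deps=(None,None) exec_start@3 write@6
I3 add r3: issue@4 deps=(2,None) exec_start@6 write@7
I4 add r4: issue@5 deps=(2,3) exec_start@7 write@10
I5 add r2: issue@6 deps=(2,3) exec_start@7 write@10

Answer: 2 4 6 7 10 10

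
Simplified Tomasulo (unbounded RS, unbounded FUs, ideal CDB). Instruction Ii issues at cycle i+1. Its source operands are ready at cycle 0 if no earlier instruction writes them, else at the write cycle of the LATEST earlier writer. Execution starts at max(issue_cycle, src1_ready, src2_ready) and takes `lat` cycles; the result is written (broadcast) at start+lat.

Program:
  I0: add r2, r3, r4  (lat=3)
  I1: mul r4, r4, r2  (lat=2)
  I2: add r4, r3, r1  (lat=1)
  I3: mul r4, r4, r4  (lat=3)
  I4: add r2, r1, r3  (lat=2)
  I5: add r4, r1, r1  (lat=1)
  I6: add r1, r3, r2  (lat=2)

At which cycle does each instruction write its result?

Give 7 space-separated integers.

I0 add r2: issue@1 deps=(None,None) exec_start@1 write@4
I1 mul r4: issue@2 deps=(None,0) exec_start@4 write@6
I2 add r4: issue@3 deps=(None,None) exec_start@3 write@4
I3 mul r4: issue@4 deps=(2,2) exec_start@4 write@7
I4 add r2: issue@5 deps=(None,None) exec_start@5 write@7
I5 add r4: issue@6 deps=(None,None) exec_start@6 write@7
I6 add r1: issue@7 deps=(None,4) exec_start@7 write@9

Answer: 4 6 4 7 7 7 9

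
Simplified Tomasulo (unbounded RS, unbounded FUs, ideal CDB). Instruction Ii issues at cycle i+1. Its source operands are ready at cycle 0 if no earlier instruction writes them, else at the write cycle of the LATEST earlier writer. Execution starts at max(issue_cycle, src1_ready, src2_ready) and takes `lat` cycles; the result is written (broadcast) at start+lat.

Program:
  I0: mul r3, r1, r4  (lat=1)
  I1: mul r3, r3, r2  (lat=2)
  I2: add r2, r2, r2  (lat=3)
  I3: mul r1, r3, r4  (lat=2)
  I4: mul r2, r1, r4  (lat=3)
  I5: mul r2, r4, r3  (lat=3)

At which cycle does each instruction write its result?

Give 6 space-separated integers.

I0 mul r3: issue@1 deps=(None,None) exec_start@1 write@2
I1 mul r3: issue@2 deps=(0,None) exec_start@2 write@4
I2 add r2: issue@3 deps=(None,None) exec_start@3 write@6
I3 mul r1: issue@4 deps=(1,None) exec_start@4 write@6
I4 mul r2: issue@5 deps=(3,None) exec_start@6 write@9
I5 mul r2: issue@6 deps=(None,1) exec_start@6 write@9

Answer: 2 4 6 6 9 9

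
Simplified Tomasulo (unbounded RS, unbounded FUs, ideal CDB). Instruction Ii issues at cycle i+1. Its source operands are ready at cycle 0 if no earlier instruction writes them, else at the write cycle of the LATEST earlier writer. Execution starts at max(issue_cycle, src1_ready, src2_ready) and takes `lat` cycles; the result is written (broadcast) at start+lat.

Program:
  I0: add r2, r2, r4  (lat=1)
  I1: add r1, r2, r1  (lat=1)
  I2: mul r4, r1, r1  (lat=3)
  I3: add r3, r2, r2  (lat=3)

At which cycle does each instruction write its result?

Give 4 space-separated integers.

Answer: 2 3 6 7

Derivation:
I0 add r2: issue@1 deps=(None,None) exec_start@1 write@2
I1 add r1: issue@2 deps=(0,None) exec_start@2 write@3
I2 mul r4: issue@3 deps=(1,1) exec_start@3 write@6
I3 add r3: issue@4 deps=(0,0) exec_start@4 write@7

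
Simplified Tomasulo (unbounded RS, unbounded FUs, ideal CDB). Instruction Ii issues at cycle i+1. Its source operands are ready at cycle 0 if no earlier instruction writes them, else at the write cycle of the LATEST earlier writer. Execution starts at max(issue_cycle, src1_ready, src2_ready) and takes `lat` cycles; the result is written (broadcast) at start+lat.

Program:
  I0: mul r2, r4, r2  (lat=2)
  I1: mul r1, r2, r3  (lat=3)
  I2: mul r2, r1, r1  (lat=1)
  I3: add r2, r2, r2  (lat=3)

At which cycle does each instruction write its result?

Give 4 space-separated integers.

Answer: 3 6 7 10

Derivation:
I0 mul r2: issue@1 deps=(None,None) exec_start@1 write@3
I1 mul r1: issue@2 deps=(0,None) exec_start@3 write@6
I2 mul r2: issue@3 deps=(1,1) exec_start@6 write@7
I3 add r2: issue@4 deps=(2,2) exec_start@7 write@10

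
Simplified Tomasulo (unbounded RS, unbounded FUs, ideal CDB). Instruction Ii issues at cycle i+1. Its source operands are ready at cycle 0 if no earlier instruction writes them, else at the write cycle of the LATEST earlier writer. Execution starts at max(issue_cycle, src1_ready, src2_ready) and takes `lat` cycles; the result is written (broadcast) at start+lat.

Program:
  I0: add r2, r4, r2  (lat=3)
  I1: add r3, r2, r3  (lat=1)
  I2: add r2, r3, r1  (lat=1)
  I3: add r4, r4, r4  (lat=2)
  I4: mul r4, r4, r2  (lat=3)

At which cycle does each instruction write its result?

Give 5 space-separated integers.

Answer: 4 5 6 6 9

Derivation:
I0 add r2: issue@1 deps=(None,None) exec_start@1 write@4
I1 add r3: issue@2 deps=(0,None) exec_start@4 write@5
I2 add r2: issue@3 deps=(1,None) exec_start@5 write@6
I3 add r4: issue@4 deps=(None,None) exec_start@4 write@6
I4 mul r4: issue@5 deps=(3,2) exec_start@6 write@9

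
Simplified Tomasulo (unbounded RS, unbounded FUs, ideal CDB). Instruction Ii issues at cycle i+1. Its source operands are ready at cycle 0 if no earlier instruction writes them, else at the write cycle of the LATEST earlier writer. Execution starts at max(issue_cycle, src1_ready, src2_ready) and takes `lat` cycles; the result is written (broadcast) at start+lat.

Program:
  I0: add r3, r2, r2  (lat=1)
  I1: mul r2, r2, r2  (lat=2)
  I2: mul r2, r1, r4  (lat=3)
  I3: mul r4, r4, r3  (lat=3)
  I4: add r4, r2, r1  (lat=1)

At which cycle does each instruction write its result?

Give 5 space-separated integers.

Answer: 2 4 6 7 7

Derivation:
I0 add r3: issue@1 deps=(None,None) exec_start@1 write@2
I1 mul r2: issue@2 deps=(None,None) exec_start@2 write@4
I2 mul r2: issue@3 deps=(None,None) exec_start@3 write@6
I3 mul r4: issue@4 deps=(None,0) exec_start@4 write@7
I4 add r4: issue@5 deps=(2,None) exec_start@6 write@7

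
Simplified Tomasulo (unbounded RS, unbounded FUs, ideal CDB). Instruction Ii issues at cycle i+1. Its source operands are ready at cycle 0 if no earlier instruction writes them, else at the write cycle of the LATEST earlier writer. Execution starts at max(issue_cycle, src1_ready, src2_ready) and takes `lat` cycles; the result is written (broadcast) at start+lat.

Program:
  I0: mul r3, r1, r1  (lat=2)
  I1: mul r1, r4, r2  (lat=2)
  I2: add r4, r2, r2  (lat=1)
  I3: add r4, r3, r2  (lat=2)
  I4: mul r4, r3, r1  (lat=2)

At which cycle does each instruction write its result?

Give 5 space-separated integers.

I0 mul r3: issue@1 deps=(None,None) exec_start@1 write@3
I1 mul r1: issue@2 deps=(None,None) exec_start@2 write@4
I2 add r4: issue@3 deps=(None,None) exec_start@3 write@4
I3 add r4: issue@4 deps=(0,None) exec_start@4 write@6
I4 mul r4: issue@5 deps=(0,1) exec_start@5 write@7

Answer: 3 4 4 6 7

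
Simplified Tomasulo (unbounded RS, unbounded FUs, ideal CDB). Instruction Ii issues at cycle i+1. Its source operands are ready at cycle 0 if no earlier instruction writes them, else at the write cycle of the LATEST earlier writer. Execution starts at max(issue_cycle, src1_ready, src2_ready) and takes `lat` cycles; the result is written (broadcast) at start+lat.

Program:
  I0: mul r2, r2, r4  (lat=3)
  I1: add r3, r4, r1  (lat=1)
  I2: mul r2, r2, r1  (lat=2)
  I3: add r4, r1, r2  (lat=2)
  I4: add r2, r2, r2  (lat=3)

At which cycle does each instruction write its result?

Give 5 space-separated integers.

Answer: 4 3 6 8 9

Derivation:
I0 mul r2: issue@1 deps=(None,None) exec_start@1 write@4
I1 add r3: issue@2 deps=(None,None) exec_start@2 write@3
I2 mul r2: issue@3 deps=(0,None) exec_start@4 write@6
I3 add r4: issue@4 deps=(None,2) exec_start@6 write@8
I4 add r2: issue@5 deps=(2,2) exec_start@6 write@9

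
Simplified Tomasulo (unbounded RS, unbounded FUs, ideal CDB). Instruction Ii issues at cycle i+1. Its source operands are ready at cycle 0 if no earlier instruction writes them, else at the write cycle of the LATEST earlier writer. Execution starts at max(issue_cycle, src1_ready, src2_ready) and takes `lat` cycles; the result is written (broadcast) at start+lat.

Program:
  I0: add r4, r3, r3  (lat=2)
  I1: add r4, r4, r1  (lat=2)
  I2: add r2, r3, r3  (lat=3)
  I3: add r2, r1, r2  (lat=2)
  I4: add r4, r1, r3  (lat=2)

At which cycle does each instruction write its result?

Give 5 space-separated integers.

I0 add r4: issue@1 deps=(None,None) exec_start@1 write@3
I1 add r4: issue@2 deps=(0,None) exec_start@3 write@5
I2 add r2: issue@3 deps=(None,None) exec_start@3 write@6
I3 add r2: issue@4 deps=(None,2) exec_start@6 write@8
I4 add r4: issue@5 deps=(None,None) exec_start@5 write@7

Answer: 3 5 6 8 7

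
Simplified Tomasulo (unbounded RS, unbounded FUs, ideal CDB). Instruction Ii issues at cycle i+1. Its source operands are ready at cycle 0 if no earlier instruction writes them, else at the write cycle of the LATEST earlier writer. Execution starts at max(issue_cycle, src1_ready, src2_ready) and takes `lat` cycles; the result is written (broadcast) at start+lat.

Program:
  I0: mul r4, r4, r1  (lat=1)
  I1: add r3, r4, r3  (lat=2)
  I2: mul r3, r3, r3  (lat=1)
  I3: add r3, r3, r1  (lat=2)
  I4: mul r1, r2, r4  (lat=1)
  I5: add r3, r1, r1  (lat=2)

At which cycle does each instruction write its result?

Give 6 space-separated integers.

Answer: 2 4 5 7 6 8

Derivation:
I0 mul r4: issue@1 deps=(None,None) exec_start@1 write@2
I1 add r3: issue@2 deps=(0,None) exec_start@2 write@4
I2 mul r3: issue@3 deps=(1,1) exec_start@4 write@5
I3 add r3: issue@4 deps=(2,None) exec_start@5 write@7
I4 mul r1: issue@5 deps=(None,0) exec_start@5 write@6
I5 add r3: issue@6 deps=(4,4) exec_start@6 write@8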